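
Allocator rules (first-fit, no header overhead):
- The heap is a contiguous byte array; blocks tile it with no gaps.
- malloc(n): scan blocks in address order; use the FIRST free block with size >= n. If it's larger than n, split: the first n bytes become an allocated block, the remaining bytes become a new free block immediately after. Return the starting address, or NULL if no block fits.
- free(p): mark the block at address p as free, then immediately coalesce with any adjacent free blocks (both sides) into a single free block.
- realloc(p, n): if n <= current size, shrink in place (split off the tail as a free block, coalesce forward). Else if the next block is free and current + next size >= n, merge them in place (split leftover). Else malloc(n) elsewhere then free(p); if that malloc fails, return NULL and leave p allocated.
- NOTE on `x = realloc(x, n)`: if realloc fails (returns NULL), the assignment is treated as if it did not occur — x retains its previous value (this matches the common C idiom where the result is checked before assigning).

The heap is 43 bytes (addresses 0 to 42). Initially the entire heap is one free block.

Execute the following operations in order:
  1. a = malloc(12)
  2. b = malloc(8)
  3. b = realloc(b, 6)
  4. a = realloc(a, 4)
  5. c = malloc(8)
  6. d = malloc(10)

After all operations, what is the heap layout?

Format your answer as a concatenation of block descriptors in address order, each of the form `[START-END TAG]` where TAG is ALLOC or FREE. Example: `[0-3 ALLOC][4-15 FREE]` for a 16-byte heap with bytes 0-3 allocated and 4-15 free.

Op 1: a = malloc(12) -> a = 0; heap: [0-11 ALLOC][12-42 FREE]
Op 2: b = malloc(8) -> b = 12; heap: [0-11 ALLOC][12-19 ALLOC][20-42 FREE]
Op 3: b = realloc(b, 6) -> b = 12; heap: [0-11 ALLOC][12-17 ALLOC][18-42 FREE]
Op 4: a = realloc(a, 4) -> a = 0; heap: [0-3 ALLOC][4-11 FREE][12-17 ALLOC][18-42 FREE]
Op 5: c = malloc(8) -> c = 4; heap: [0-3 ALLOC][4-11 ALLOC][12-17 ALLOC][18-42 FREE]
Op 6: d = malloc(10) -> d = 18; heap: [0-3 ALLOC][4-11 ALLOC][12-17 ALLOC][18-27 ALLOC][28-42 FREE]

Answer: [0-3 ALLOC][4-11 ALLOC][12-17 ALLOC][18-27 ALLOC][28-42 FREE]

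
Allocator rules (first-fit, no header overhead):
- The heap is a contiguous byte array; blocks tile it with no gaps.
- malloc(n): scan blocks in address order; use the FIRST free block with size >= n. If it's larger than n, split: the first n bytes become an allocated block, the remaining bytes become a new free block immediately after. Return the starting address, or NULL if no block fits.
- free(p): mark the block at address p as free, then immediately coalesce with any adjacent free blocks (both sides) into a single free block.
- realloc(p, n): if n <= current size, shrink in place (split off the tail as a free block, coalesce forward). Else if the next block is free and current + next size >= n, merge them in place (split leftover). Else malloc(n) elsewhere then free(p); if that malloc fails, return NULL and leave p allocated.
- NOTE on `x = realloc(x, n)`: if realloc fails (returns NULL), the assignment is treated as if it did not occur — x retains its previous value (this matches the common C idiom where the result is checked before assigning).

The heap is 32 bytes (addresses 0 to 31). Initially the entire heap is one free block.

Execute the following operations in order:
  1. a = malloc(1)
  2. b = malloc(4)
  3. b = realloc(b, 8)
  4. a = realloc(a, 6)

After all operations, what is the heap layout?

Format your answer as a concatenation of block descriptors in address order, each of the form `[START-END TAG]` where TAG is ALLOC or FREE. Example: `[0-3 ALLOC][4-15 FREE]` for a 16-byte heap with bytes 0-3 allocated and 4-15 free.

Op 1: a = malloc(1) -> a = 0; heap: [0-0 ALLOC][1-31 FREE]
Op 2: b = malloc(4) -> b = 1; heap: [0-0 ALLOC][1-4 ALLOC][5-31 FREE]
Op 3: b = realloc(b, 8) -> b = 1; heap: [0-0 ALLOC][1-8 ALLOC][9-31 FREE]
Op 4: a = realloc(a, 6) -> a = 9; heap: [0-0 FREE][1-8 ALLOC][9-14 ALLOC][15-31 FREE]

Answer: [0-0 FREE][1-8 ALLOC][9-14 ALLOC][15-31 FREE]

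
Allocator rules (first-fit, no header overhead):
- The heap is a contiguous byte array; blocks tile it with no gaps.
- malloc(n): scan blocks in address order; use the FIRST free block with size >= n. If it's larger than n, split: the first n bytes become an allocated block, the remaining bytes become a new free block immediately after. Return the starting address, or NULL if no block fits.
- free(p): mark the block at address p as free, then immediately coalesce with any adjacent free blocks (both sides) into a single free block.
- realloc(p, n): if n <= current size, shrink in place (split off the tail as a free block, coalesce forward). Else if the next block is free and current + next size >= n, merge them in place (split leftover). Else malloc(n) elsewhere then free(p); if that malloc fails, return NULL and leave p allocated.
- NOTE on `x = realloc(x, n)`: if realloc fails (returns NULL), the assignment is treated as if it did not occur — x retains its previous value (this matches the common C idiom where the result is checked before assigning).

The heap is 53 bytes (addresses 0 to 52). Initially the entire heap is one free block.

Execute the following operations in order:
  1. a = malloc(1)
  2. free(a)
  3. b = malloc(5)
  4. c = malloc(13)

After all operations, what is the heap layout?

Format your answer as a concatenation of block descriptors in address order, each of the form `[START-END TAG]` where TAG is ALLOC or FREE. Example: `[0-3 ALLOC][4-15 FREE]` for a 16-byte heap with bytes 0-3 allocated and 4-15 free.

Answer: [0-4 ALLOC][5-17 ALLOC][18-52 FREE]

Derivation:
Op 1: a = malloc(1) -> a = 0; heap: [0-0 ALLOC][1-52 FREE]
Op 2: free(a) -> (freed a); heap: [0-52 FREE]
Op 3: b = malloc(5) -> b = 0; heap: [0-4 ALLOC][5-52 FREE]
Op 4: c = malloc(13) -> c = 5; heap: [0-4 ALLOC][5-17 ALLOC][18-52 FREE]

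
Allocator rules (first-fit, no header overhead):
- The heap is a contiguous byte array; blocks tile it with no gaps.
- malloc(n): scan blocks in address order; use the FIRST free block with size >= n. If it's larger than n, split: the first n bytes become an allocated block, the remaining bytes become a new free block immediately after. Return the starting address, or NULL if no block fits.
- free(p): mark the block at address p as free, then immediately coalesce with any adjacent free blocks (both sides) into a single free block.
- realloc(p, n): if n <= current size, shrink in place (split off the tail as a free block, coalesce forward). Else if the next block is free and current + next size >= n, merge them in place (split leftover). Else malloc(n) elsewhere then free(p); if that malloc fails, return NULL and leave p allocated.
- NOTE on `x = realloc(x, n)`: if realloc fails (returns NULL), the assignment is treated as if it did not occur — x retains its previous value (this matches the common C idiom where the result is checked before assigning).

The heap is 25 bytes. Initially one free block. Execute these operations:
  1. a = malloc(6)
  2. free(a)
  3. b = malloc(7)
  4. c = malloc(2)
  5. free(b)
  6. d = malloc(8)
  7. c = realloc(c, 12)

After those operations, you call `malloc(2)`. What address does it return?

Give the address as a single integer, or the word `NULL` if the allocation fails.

Answer: 0

Derivation:
Op 1: a = malloc(6) -> a = 0; heap: [0-5 ALLOC][6-24 FREE]
Op 2: free(a) -> (freed a); heap: [0-24 FREE]
Op 3: b = malloc(7) -> b = 0; heap: [0-6 ALLOC][7-24 FREE]
Op 4: c = malloc(2) -> c = 7; heap: [0-6 ALLOC][7-8 ALLOC][9-24 FREE]
Op 5: free(b) -> (freed b); heap: [0-6 FREE][7-8 ALLOC][9-24 FREE]
Op 6: d = malloc(8) -> d = 9; heap: [0-6 FREE][7-8 ALLOC][9-16 ALLOC][17-24 FREE]
Op 7: c = realloc(c, 12) -> NULL (c unchanged); heap: [0-6 FREE][7-8 ALLOC][9-16 ALLOC][17-24 FREE]
malloc(2): first-fit scan over [0-6 FREE][7-8 ALLOC][9-16 ALLOC][17-24 FREE] -> 0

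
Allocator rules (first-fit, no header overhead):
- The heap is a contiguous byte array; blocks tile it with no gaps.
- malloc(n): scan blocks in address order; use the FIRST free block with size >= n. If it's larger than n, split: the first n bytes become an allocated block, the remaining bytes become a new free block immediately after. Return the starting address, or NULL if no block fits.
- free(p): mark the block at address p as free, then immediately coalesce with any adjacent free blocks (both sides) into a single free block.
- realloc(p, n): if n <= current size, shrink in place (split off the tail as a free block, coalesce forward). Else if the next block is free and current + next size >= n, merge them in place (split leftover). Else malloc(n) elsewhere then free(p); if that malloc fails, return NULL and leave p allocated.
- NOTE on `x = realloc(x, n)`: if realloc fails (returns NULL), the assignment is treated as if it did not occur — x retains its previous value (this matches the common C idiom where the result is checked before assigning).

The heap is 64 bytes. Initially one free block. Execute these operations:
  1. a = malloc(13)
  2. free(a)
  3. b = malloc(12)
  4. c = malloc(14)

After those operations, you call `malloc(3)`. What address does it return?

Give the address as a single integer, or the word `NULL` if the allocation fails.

Answer: 26

Derivation:
Op 1: a = malloc(13) -> a = 0; heap: [0-12 ALLOC][13-63 FREE]
Op 2: free(a) -> (freed a); heap: [0-63 FREE]
Op 3: b = malloc(12) -> b = 0; heap: [0-11 ALLOC][12-63 FREE]
Op 4: c = malloc(14) -> c = 12; heap: [0-11 ALLOC][12-25 ALLOC][26-63 FREE]
malloc(3): first-fit scan over [0-11 ALLOC][12-25 ALLOC][26-63 FREE] -> 26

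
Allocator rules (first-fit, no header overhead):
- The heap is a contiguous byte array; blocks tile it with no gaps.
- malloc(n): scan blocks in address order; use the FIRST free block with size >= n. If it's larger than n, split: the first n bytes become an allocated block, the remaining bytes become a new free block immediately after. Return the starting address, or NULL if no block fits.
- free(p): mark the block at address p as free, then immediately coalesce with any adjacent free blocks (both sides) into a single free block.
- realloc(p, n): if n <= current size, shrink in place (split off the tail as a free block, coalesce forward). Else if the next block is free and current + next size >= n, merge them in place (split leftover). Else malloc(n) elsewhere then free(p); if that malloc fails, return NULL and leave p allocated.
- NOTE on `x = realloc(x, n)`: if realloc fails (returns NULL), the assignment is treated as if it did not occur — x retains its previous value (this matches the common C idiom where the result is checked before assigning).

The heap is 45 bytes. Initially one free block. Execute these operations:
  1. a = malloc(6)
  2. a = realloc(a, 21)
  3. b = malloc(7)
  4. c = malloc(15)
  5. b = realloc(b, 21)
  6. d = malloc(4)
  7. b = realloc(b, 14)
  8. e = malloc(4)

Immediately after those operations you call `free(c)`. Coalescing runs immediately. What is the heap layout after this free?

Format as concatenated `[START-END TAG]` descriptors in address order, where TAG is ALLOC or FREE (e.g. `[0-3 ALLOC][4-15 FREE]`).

Answer: [0-20 ALLOC][21-27 ALLOC][28-44 FREE]

Derivation:
Op 1: a = malloc(6) -> a = 0; heap: [0-5 ALLOC][6-44 FREE]
Op 2: a = realloc(a, 21) -> a = 0; heap: [0-20 ALLOC][21-44 FREE]
Op 3: b = malloc(7) -> b = 21; heap: [0-20 ALLOC][21-27 ALLOC][28-44 FREE]
Op 4: c = malloc(15) -> c = 28; heap: [0-20 ALLOC][21-27 ALLOC][28-42 ALLOC][43-44 FREE]
Op 5: b = realloc(b, 21) -> NULL (b unchanged); heap: [0-20 ALLOC][21-27 ALLOC][28-42 ALLOC][43-44 FREE]
Op 6: d = malloc(4) -> d = NULL; heap: [0-20 ALLOC][21-27 ALLOC][28-42 ALLOC][43-44 FREE]
Op 7: b = realloc(b, 14) -> NULL (b unchanged); heap: [0-20 ALLOC][21-27 ALLOC][28-42 ALLOC][43-44 FREE]
Op 8: e = malloc(4) -> e = NULL; heap: [0-20 ALLOC][21-27 ALLOC][28-42 ALLOC][43-44 FREE]
free(c): c = 28 -> block [28-42 ALLOC]; mark free, coalesce with adjacent free neighbors -> [0-20 ALLOC][21-27 ALLOC][28-44 FREE]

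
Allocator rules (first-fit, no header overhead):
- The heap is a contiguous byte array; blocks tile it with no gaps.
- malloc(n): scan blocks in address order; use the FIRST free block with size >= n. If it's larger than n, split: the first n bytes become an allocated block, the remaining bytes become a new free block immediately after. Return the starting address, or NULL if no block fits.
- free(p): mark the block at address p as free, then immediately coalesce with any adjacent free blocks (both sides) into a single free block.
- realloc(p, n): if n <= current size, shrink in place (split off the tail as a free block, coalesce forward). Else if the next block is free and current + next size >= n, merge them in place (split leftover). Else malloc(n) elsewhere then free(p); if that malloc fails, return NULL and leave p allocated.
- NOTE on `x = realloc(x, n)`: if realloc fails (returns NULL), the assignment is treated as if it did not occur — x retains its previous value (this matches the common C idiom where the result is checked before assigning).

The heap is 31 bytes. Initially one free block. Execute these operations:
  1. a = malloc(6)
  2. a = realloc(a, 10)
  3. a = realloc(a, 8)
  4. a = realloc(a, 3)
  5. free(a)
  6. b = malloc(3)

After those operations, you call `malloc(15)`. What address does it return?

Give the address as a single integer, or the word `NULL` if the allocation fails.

Op 1: a = malloc(6) -> a = 0; heap: [0-5 ALLOC][6-30 FREE]
Op 2: a = realloc(a, 10) -> a = 0; heap: [0-9 ALLOC][10-30 FREE]
Op 3: a = realloc(a, 8) -> a = 0; heap: [0-7 ALLOC][8-30 FREE]
Op 4: a = realloc(a, 3) -> a = 0; heap: [0-2 ALLOC][3-30 FREE]
Op 5: free(a) -> (freed a); heap: [0-30 FREE]
Op 6: b = malloc(3) -> b = 0; heap: [0-2 ALLOC][3-30 FREE]
malloc(15): first-fit scan over [0-2 ALLOC][3-30 FREE] -> 3

Answer: 3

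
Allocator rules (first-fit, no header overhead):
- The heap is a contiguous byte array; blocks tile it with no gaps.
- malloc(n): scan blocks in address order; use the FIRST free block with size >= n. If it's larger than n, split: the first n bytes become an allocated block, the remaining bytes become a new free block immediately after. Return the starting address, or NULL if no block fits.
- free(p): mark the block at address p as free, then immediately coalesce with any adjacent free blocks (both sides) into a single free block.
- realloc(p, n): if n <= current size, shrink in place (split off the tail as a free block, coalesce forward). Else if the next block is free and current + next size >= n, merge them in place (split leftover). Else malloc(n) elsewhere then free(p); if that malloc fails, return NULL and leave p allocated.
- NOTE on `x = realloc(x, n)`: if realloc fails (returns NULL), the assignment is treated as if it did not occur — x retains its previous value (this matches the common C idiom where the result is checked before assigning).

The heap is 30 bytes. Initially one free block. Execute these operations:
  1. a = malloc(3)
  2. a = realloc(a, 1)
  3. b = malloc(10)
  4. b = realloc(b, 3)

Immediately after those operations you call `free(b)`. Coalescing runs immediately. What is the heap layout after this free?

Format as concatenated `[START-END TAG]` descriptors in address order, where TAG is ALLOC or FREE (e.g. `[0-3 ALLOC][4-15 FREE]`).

Answer: [0-0 ALLOC][1-29 FREE]

Derivation:
Op 1: a = malloc(3) -> a = 0; heap: [0-2 ALLOC][3-29 FREE]
Op 2: a = realloc(a, 1) -> a = 0; heap: [0-0 ALLOC][1-29 FREE]
Op 3: b = malloc(10) -> b = 1; heap: [0-0 ALLOC][1-10 ALLOC][11-29 FREE]
Op 4: b = realloc(b, 3) -> b = 1; heap: [0-0 ALLOC][1-3 ALLOC][4-29 FREE]
free(b): b = 1 -> block [1-3 ALLOC]; mark free, coalesce with adjacent free neighbors -> [0-0 ALLOC][1-29 FREE]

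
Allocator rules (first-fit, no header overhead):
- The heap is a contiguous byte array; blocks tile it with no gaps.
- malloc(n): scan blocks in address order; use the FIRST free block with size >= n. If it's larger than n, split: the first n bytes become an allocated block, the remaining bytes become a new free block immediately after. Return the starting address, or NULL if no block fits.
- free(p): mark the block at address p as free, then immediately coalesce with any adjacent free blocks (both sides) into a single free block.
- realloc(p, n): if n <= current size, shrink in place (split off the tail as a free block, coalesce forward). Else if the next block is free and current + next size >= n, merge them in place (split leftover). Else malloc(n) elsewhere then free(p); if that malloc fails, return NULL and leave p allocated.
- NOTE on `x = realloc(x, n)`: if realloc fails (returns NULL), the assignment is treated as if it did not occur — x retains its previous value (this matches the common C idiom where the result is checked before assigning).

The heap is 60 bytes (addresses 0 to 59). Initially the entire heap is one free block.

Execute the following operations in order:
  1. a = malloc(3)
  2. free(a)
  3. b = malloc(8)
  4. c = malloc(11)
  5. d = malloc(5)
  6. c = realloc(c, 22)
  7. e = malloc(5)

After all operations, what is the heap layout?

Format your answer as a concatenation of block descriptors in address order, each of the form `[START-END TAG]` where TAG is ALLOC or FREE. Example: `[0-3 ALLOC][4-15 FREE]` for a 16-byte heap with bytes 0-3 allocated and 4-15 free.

Op 1: a = malloc(3) -> a = 0; heap: [0-2 ALLOC][3-59 FREE]
Op 2: free(a) -> (freed a); heap: [0-59 FREE]
Op 3: b = malloc(8) -> b = 0; heap: [0-7 ALLOC][8-59 FREE]
Op 4: c = malloc(11) -> c = 8; heap: [0-7 ALLOC][8-18 ALLOC][19-59 FREE]
Op 5: d = malloc(5) -> d = 19; heap: [0-7 ALLOC][8-18 ALLOC][19-23 ALLOC][24-59 FREE]
Op 6: c = realloc(c, 22) -> c = 24; heap: [0-7 ALLOC][8-18 FREE][19-23 ALLOC][24-45 ALLOC][46-59 FREE]
Op 7: e = malloc(5) -> e = 8; heap: [0-7 ALLOC][8-12 ALLOC][13-18 FREE][19-23 ALLOC][24-45 ALLOC][46-59 FREE]

Answer: [0-7 ALLOC][8-12 ALLOC][13-18 FREE][19-23 ALLOC][24-45 ALLOC][46-59 FREE]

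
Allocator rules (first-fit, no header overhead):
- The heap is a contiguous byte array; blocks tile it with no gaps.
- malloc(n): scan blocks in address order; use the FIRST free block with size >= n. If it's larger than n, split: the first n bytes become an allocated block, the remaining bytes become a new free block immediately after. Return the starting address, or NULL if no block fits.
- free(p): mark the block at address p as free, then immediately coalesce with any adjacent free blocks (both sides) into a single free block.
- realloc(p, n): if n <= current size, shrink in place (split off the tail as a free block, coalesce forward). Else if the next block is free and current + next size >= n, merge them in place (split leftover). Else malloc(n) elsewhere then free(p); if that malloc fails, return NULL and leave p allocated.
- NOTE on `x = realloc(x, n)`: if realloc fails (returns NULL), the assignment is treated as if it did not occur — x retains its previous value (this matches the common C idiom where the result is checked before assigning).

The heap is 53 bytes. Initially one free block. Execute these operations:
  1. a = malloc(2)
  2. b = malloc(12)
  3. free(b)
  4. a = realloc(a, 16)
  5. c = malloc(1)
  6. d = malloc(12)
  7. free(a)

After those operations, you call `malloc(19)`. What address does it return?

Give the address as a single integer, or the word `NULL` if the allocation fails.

Answer: 29

Derivation:
Op 1: a = malloc(2) -> a = 0; heap: [0-1 ALLOC][2-52 FREE]
Op 2: b = malloc(12) -> b = 2; heap: [0-1 ALLOC][2-13 ALLOC][14-52 FREE]
Op 3: free(b) -> (freed b); heap: [0-1 ALLOC][2-52 FREE]
Op 4: a = realloc(a, 16) -> a = 0; heap: [0-15 ALLOC][16-52 FREE]
Op 5: c = malloc(1) -> c = 16; heap: [0-15 ALLOC][16-16 ALLOC][17-52 FREE]
Op 6: d = malloc(12) -> d = 17; heap: [0-15 ALLOC][16-16 ALLOC][17-28 ALLOC][29-52 FREE]
Op 7: free(a) -> (freed a); heap: [0-15 FREE][16-16 ALLOC][17-28 ALLOC][29-52 FREE]
malloc(19): first-fit scan over [0-15 FREE][16-16 ALLOC][17-28 ALLOC][29-52 FREE] -> 29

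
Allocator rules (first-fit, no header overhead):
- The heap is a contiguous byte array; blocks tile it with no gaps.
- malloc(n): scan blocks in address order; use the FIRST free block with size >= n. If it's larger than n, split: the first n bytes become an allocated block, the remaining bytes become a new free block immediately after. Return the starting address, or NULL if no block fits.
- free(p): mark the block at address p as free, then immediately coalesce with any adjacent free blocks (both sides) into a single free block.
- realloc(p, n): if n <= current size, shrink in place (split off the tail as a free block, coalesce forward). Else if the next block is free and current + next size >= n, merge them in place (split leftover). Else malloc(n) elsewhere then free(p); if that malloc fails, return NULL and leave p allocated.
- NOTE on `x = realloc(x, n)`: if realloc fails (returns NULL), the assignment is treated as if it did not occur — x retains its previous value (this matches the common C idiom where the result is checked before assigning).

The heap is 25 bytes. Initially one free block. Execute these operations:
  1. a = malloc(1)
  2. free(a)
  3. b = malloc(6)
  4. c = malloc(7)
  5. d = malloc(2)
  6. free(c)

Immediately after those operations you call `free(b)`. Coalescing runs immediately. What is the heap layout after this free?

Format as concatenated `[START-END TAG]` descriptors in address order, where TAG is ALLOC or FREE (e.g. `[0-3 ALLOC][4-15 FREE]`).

Answer: [0-12 FREE][13-14 ALLOC][15-24 FREE]

Derivation:
Op 1: a = malloc(1) -> a = 0; heap: [0-0 ALLOC][1-24 FREE]
Op 2: free(a) -> (freed a); heap: [0-24 FREE]
Op 3: b = malloc(6) -> b = 0; heap: [0-5 ALLOC][6-24 FREE]
Op 4: c = malloc(7) -> c = 6; heap: [0-5 ALLOC][6-12 ALLOC][13-24 FREE]
Op 5: d = malloc(2) -> d = 13; heap: [0-5 ALLOC][6-12 ALLOC][13-14 ALLOC][15-24 FREE]
Op 6: free(c) -> (freed c); heap: [0-5 ALLOC][6-12 FREE][13-14 ALLOC][15-24 FREE]
free(b): b = 0 -> block [0-5 ALLOC]; mark free, coalesce with adjacent free neighbors -> [0-12 FREE][13-14 ALLOC][15-24 FREE]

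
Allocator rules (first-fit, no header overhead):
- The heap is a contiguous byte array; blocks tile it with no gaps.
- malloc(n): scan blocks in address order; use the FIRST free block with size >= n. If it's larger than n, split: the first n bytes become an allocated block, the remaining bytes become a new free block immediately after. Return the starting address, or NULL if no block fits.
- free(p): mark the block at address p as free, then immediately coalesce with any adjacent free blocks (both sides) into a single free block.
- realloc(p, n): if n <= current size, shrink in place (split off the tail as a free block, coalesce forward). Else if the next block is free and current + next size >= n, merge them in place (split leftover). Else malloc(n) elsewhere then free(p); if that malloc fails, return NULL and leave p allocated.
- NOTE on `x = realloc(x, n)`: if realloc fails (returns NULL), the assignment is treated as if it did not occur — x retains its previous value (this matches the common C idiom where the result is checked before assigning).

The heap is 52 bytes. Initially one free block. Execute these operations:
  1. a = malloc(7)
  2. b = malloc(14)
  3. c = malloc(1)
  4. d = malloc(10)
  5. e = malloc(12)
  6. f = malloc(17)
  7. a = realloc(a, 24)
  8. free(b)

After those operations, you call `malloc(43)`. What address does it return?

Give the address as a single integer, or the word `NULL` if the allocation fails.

Op 1: a = malloc(7) -> a = 0; heap: [0-6 ALLOC][7-51 FREE]
Op 2: b = malloc(14) -> b = 7; heap: [0-6 ALLOC][7-20 ALLOC][21-51 FREE]
Op 3: c = malloc(1) -> c = 21; heap: [0-6 ALLOC][7-20 ALLOC][21-21 ALLOC][22-51 FREE]
Op 4: d = malloc(10) -> d = 22; heap: [0-6 ALLOC][7-20 ALLOC][21-21 ALLOC][22-31 ALLOC][32-51 FREE]
Op 5: e = malloc(12) -> e = 32; heap: [0-6 ALLOC][7-20 ALLOC][21-21 ALLOC][22-31 ALLOC][32-43 ALLOC][44-51 FREE]
Op 6: f = malloc(17) -> f = NULL; heap: [0-6 ALLOC][7-20 ALLOC][21-21 ALLOC][22-31 ALLOC][32-43 ALLOC][44-51 FREE]
Op 7: a = realloc(a, 24) -> NULL (a unchanged); heap: [0-6 ALLOC][7-20 ALLOC][21-21 ALLOC][22-31 ALLOC][32-43 ALLOC][44-51 FREE]
Op 8: free(b) -> (freed b); heap: [0-6 ALLOC][7-20 FREE][21-21 ALLOC][22-31 ALLOC][32-43 ALLOC][44-51 FREE]
malloc(43): first-fit scan over [0-6 ALLOC][7-20 FREE][21-21 ALLOC][22-31 ALLOC][32-43 ALLOC][44-51 FREE] -> NULL

Answer: NULL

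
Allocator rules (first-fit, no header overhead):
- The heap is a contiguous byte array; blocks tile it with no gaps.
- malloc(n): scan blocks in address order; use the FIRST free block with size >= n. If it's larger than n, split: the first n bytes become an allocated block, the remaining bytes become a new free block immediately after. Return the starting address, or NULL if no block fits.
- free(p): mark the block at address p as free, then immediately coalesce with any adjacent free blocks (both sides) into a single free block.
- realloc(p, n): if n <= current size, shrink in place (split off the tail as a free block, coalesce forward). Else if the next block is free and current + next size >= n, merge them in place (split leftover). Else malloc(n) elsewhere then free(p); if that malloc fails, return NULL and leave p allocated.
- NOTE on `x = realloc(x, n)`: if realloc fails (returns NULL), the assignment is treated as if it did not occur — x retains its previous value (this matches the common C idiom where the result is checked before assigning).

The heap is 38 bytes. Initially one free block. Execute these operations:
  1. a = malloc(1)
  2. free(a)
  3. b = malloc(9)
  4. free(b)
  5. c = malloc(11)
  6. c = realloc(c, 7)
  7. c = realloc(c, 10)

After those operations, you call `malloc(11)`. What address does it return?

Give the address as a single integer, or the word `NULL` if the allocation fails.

Op 1: a = malloc(1) -> a = 0; heap: [0-0 ALLOC][1-37 FREE]
Op 2: free(a) -> (freed a); heap: [0-37 FREE]
Op 3: b = malloc(9) -> b = 0; heap: [0-8 ALLOC][9-37 FREE]
Op 4: free(b) -> (freed b); heap: [0-37 FREE]
Op 5: c = malloc(11) -> c = 0; heap: [0-10 ALLOC][11-37 FREE]
Op 6: c = realloc(c, 7) -> c = 0; heap: [0-6 ALLOC][7-37 FREE]
Op 7: c = realloc(c, 10) -> c = 0; heap: [0-9 ALLOC][10-37 FREE]
malloc(11): first-fit scan over [0-9 ALLOC][10-37 FREE] -> 10

Answer: 10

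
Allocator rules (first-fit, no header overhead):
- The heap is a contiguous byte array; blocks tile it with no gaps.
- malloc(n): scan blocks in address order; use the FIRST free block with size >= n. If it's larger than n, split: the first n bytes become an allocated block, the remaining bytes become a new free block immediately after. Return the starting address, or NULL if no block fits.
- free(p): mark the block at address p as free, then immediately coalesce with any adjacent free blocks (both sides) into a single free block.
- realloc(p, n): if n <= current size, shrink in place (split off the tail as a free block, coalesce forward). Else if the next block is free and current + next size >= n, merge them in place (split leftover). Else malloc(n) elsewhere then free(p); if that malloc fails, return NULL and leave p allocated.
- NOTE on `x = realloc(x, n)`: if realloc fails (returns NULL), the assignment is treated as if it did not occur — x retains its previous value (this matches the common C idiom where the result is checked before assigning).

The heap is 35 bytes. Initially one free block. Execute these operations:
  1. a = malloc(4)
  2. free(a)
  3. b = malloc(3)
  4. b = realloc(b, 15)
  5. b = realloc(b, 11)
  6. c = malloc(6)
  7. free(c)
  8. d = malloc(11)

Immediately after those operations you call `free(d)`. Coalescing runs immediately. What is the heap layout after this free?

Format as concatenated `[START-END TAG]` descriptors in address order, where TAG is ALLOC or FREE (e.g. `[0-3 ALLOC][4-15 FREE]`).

Op 1: a = malloc(4) -> a = 0; heap: [0-3 ALLOC][4-34 FREE]
Op 2: free(a) -> (freed a); heap: [0-34 FREE]
Op 3: b = malloc(3) -> b = 0; heap: [0-2 ALLOC][3-34 FREE]
Op 4: b = realloc(b, 15) -> b = 0; heap: [0-14 ALLOC][15-34 FREE]
Op 5: b = realloc(b, 11) -> b = 0; heap: [0-10 ALLOC][11-34 FREE]
Op 6: c = malloc(6) -> c = 11; heap: [0-10 ALLOC][11-16 ALLOC][17-34 FREE]
Op 7: free(c) -> (freed c); heap: [0-10 ALLOC][11-34 FREE]
Op 8: d = malloc(11) -> d = 11; heap: [0-10 ALLOC][11-21 ALLOC][22-34 FREE]
free(d): d = 11 -> block [11-21 ALLOC]; mark free, coalesce with adjacent free neighbors -> [0-10 ALLOC][11-34 FREE]

Answer: [0-10 ALLOC][11-34 FREE]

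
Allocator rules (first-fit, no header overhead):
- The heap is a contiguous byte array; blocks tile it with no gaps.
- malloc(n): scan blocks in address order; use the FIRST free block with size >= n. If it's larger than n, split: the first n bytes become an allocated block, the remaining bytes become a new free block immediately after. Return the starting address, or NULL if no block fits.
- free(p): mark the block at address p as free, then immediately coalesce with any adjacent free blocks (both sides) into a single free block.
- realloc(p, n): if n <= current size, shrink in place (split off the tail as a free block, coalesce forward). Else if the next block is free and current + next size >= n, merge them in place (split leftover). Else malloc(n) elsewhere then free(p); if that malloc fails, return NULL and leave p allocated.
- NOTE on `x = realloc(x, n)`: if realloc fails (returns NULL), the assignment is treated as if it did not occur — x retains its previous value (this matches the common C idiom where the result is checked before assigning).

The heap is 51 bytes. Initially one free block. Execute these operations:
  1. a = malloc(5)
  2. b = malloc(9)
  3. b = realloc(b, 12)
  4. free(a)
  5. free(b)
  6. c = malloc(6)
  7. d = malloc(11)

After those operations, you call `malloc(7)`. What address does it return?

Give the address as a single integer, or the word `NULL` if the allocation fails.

Op 1: a = malloc(5) -> a = 0; heap: [0-4 ALLOC][5-50 FREE]
Op 2: b = malloc(9) -> b = 5; heap: [0-4 ALLOC][5-13 ALLOC][14-50 FREE]
Op 3: b = realloc(b, 12) -> b = 5; heap: [0-4 ALLOC][5-16 ALLOC][17-50 FREE]
Op 4: free(a) -> (freed a); heap: [0-4 FREE][5-16 ALLOC][17-50 FREE]
Op 5: free(b) -> (freed b); heap: [0-50 FREE]
Op 6: c = malloc(6) -> c = 0; heap: [0-5 ALLOC][6-50 FREE]
Op 7: d = malloc(11) -> d = 6; heap: [0-5 ALLOC][6-16 ALLOC][17-50 FREE]
malloc(7): first-fit scan over [0-5 ALLOC][6-16 ALLOC][17-50 FREE] -> 17

Answer: 17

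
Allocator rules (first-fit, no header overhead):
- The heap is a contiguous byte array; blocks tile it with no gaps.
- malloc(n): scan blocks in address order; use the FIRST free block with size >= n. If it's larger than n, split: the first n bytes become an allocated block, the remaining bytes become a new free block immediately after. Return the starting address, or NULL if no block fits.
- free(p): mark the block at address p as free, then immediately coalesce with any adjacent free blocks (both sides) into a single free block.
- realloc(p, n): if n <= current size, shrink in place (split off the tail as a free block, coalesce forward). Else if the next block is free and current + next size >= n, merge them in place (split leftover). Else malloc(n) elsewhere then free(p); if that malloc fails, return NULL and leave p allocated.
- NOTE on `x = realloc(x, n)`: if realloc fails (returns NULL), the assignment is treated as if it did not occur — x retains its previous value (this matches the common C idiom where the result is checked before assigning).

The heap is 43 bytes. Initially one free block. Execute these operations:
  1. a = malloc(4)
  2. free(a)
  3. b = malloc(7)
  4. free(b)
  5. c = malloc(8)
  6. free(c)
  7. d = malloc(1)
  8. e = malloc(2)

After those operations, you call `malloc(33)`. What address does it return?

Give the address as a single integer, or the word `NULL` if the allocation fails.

Op 1: a = malloc(4) -> a = 0; heap: [0-3 ALLOC][4-42 FREE]
Op 2: free(a) -> (freed a); heap: [0-42 FREE]
Op 3: b = malloc(7) -> b = 0; heap: [0-6 ALLOC][7-42 FREE]
Op 4: free(b) -> (freed b); heap: [0-42 FREE]
Op 5: c = malloc(8) -> c = 0; heap: [0-7 ALLOC][8-42 FREE]
Op 6: free(c) -> (freed c); heap: [0-42 FREE]
Op 7: d = malloc(1) -> d = 0; heap: [0-0 ALLOC][1-42 FREE]
Op 8: e = malloc(2) -> e = 1; heap: [0-0 ALLOC][1-2 ALLOC][3-42 FREE]
malloc(33): first-fit scan over [0-0 ALLOC][1-2 ALLOC][3-42 FREE] -> 3

Answer: 3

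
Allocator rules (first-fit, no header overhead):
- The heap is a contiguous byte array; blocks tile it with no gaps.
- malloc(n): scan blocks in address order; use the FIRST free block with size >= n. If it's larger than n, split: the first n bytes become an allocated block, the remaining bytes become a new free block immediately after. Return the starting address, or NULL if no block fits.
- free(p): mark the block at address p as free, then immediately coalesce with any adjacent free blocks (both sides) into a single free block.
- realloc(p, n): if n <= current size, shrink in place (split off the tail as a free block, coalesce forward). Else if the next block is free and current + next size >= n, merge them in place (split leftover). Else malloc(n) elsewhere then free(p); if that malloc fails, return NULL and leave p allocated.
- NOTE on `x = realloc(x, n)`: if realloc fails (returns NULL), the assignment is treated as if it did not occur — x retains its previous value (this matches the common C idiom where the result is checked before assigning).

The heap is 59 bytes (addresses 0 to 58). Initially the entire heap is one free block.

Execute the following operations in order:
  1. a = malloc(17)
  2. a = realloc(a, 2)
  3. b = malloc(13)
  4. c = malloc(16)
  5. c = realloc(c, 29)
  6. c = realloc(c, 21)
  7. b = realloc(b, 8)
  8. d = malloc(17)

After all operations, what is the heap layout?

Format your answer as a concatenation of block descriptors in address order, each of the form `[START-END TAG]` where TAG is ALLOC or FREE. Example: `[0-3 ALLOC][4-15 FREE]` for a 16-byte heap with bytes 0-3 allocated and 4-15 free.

Op 1: a = malloc(17) -> a = 0; heap: [0-16 ALLOC][17-58 FREE]
Op 2: a = realloc(a, 2) -> a = 0; heap: [0-1 ALLOC][2-58 FREE]
Op 3: b = malloc(13) -> b = 2; heap: [0-1 ALLOC][2-14 ALLOC][15-58 FREE]
Op 4: c = malloc(16) -> c = 15; heap: [0-1 ALLOC][2-14 ALLOC][15-30 ALLOC][31-58 FREE]
Op 5: c = realloc(c, 29) -> c = 15; heap: [0-1 ALLOC][2-14 ALLOC][15-43 ALLOC][44-58 FREE]
Op 6: c = realloc(c, 21) -> c = 15; heap: [0-1 ALLOC][2-14 ALLOC][15-35 ALLOC][36-58 FREE]
Op 7: b = realloc(b, 8) -> b = 2; heap: [0-1 ALLOC][2-9 ALLOC][10-14 FREE][15-35 ALLOC][36-58 FREE]
Op 8: d = malloc(17) -> d = 36; heap: [0-1 ALLOC][2-9 ALLOC][10-14 FREE][15-35 ALLOC][36-52 ALLOC][53-58 FREE]

Answer: [0-1 ALLOC][2-9 ALLOC][10-14 FREE][15-35 ALLOC][36-52 ALLOC][53-58 FREE]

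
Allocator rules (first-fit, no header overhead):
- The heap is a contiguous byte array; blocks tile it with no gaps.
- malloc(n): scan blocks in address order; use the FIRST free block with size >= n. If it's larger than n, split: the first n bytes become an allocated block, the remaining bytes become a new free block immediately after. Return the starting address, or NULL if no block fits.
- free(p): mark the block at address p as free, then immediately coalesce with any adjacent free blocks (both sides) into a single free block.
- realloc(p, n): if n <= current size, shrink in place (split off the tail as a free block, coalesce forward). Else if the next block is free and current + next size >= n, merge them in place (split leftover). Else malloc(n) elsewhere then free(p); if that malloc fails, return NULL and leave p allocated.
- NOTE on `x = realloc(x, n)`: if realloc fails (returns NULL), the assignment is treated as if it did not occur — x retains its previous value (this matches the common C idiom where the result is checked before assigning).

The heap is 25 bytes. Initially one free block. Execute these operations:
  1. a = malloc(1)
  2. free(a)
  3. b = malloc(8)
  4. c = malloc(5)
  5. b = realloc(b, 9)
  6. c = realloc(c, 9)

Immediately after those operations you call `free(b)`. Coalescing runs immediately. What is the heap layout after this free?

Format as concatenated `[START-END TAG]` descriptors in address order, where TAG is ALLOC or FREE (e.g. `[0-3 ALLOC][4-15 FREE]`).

Op 1: a = malloc(1) -> a = 0; heap: [0-0 ALLOC][1-24 FREE]
Op 2: free(a) -> (freed a); heap: [0-24 FREE]
Op 3: b = malloc(8) -> b = 0; heap: [0-7 ALLOC][8-24 FREE]
Op 4: c = malloc(5) -> c = 8; heap: [0-7 ALLOC][8-12 ALLOC][13-24 FREE]
Op 5: b = realloc(b, 9) -> b = 13; heap: [0-7 FREE][8-12 ALLOC][13-21 ALLOC][22-24 FREE]
Op 6: c = realloc(c, 9) -> NULL (c unchanged); heap: [0-7 FREE][8-12 ALLOC][13-21 ALLOC][22-24 FREE]
free(b): b = 13 -> block [13-21 ALLOC]; mark free, coalesce with adjacent free neighbors -> [0-7 FREE][8-12 ALLOC][13-24 FREE]

Answer: [0-7 FREE][8-12 ALLOC][13-24 FREE]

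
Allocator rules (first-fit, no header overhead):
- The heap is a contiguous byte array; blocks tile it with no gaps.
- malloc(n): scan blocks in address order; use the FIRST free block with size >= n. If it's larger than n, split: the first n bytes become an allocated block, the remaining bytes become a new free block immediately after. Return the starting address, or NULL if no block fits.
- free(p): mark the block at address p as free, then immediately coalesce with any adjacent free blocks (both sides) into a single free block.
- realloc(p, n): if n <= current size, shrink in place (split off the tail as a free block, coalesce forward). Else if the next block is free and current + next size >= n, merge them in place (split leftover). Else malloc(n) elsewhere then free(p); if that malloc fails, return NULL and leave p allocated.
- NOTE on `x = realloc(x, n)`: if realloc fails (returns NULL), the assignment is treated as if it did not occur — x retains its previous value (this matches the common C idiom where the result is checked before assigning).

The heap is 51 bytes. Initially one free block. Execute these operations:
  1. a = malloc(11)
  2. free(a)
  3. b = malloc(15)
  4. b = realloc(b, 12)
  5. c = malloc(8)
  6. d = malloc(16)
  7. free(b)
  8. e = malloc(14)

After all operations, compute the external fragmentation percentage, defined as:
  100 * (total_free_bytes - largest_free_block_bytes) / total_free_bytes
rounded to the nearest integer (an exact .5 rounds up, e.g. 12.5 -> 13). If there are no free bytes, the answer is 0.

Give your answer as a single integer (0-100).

Answer: 8

Derivation:
Op 1: a = malloc(11) -> a = 0; heap: [0-10 ALLOC][11-50 FREE]
Op 2: free(a) -> (freed a); heap: [0-50 FREE]
Op 3: b = malloc(15) -> b = 0; heap: [0-14 ALLOC][15-50 FREE]
Op 4: b = realloc(b, 12) -> b = 0; heap: [0-11 ALLOC][12-50 FREE]
Op 5: c = malloc(8) -> c = 12; heap: [0-11 ALLOC][12-19 ALLOC][20-50 FREE]
Op 6: d = malloc(16) -> d = 20; heap: [0-11 ALLOC][12-19 ALLOC][20-35 ALLOC][36-50 FREE]
Op 7: free(b) -> (freed b); heap: [0-11 FREE][12-19 ALLOC][20-35 ALLOC][36-50 FREE]
Op 8: e = malloc(14) -> e = 36; heap: [0-11 FREE][12-19 ALLOC][20-35 ALLOC][36-49 ALLOC][50-50 FREE]
Free blocks: [12 1] total_free=13 largest=12 -> 100*(13-12)/13 = 100/13 ≈ 7.692 -> rounds to 8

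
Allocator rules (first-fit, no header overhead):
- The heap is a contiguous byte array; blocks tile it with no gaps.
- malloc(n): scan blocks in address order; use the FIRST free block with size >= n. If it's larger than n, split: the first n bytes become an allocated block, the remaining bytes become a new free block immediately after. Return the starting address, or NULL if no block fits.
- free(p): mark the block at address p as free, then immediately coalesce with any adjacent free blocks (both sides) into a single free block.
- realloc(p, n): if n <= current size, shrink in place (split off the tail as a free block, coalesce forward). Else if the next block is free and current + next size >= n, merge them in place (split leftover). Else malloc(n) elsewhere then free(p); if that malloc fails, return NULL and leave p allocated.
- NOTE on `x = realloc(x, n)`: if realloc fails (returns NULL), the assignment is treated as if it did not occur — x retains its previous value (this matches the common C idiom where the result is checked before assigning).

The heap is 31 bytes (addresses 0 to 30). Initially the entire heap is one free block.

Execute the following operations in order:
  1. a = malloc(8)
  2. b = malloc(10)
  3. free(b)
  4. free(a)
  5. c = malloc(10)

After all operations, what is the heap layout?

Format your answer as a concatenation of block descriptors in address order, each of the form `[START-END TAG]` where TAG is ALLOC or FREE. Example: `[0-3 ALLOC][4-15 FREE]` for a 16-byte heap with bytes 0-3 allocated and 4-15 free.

Op 1: a = malloc(8) -> a = 0; heap: [0-7 ALLOC][8-30 FREE]
Op 2: b = malloc(10) -> b = 8; heap: [0-7 ALLOC][8-17 ALLOC][18-30 FREE]
Op 3: free(b) -> (freed b); heap: [0-7 ALLOC][8-30 FREE]
Op 4: free(a) -> (freed a); heap: [0-30 FREE]
Op 5: c = malloc(10) -> c = 0; heap: [0-9 ALLOC][10-30 FREE]

Answer: [0-9 ALLOC][10-30 FREE]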